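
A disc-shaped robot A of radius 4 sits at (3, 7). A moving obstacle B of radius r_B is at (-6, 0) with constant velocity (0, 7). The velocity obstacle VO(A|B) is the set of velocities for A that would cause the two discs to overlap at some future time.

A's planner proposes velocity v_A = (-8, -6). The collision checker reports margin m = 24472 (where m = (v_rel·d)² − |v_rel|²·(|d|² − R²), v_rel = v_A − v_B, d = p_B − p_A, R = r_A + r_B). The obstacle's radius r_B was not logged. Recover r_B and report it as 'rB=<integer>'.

m = 24472
d = (-9, -7);  v_rel = (-8, -13),  |v_rel|² = 233
v_rel×d = (-8)·(-7) − (-13)·(-9) = -61
since m = R²·233 − (-61)²:  R² = (3721 + 24472) / 233 = 121
R = √121 = 11  ⇒  r_B = 11 − 4 = 7

rB=7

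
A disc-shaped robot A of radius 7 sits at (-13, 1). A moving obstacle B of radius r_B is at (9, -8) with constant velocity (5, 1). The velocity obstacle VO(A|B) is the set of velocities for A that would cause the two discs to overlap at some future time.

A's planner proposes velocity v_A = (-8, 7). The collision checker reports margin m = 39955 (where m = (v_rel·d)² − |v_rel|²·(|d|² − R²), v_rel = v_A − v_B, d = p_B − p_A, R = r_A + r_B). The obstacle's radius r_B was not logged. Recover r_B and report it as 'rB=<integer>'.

m = 39955
d = (22, -9);  v_rel = (-13, 6),  |v_rel|² = 205
v_rel×d = (-13)·(-9) − (6)·(22) = -15
since m = R²·205 − (-15)²:  R² = (225 + 39955) / 205 = 196
R = √196 = 14  ⇒  r_B = 14 − 7 = 7

rB=7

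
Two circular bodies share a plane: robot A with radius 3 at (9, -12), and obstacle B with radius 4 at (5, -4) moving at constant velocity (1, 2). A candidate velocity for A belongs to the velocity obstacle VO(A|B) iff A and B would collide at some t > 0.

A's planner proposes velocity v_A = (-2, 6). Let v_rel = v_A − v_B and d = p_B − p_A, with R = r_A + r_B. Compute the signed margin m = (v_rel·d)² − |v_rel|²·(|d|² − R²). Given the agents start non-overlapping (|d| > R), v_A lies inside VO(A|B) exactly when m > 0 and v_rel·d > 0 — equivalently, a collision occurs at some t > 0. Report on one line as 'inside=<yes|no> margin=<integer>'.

d = (-4, 8),  |d|² = 80;  R = 3+4 = 7,  c = 80−7² = 31
v_rel = (-3, 4),  |v_rel|² = 25;  v_rel·d = (-3)·(-4) + (4)·(8) = 44
25·t² − 88·t + 31 = 0  ⇒  m = 44² − 25·31 = 1161
m = 1161 > 0,  v_rel·d = 44 > 0  ⇒  inside

inside=yes margin=1161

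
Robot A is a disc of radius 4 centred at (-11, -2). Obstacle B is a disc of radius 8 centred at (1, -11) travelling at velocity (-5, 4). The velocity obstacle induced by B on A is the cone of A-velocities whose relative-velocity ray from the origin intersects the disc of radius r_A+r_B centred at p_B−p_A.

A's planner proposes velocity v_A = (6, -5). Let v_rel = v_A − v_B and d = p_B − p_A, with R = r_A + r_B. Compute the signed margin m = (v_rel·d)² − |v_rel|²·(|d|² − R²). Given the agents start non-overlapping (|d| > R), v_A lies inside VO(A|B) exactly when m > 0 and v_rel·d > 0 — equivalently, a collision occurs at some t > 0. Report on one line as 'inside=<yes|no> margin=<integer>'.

d = (12, -9),  |d|² = 225;  R = 4+8 = 12,  c = 225−12² = 81
v_rel = (11, -9),  |v_rel|² = 202;  v_rel·d = (11)·(12) + (-9)·(-9) = 213
202·t² − 426·t + 81 = 0  ⇒  m = 213² − 202·81 = 29007
m = 29007 > 0,  v_rel·d = 213 > 0  ⇒  inside

inside=yes margin=29007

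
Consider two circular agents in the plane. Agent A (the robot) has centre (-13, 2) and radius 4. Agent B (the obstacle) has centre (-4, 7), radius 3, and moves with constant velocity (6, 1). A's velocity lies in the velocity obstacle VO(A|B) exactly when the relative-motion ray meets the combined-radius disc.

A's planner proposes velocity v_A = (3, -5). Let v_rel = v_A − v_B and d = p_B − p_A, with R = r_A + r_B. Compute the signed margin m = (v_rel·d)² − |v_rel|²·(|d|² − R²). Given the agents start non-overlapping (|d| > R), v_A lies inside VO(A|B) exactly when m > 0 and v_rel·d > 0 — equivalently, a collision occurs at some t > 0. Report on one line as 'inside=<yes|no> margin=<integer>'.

d = (9, 5),  |d|² = 106;  R = 4+3 = 7,  c = 106−7² = 57
v_rel = (-3, -6),  |v_rel|² = 45;  v_rel·d = (-3)·(9) + (-6)·(5) = -57
45·t² + 114·t + 57 = 0  ⇒  m = (-57)² − 45·57 = 684
m = 684 > 0,  v_rel·d = -57 < 0  ⇒  outside

inside=no margin=684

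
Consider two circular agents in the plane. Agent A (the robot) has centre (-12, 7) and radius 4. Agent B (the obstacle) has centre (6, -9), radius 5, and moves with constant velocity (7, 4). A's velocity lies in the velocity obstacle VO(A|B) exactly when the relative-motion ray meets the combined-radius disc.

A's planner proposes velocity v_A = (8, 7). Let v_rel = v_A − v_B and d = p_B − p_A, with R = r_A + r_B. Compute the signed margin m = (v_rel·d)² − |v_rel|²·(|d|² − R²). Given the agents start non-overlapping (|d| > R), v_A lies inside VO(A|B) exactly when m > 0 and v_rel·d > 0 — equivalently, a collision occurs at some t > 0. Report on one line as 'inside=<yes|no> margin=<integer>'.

d = (18, -16),  |d|² = 580;  R = 4+5 = 9,  c = 580−9² = 499
v_rel = (1, 3),  |v_rel|² = 10;  v_rel·d = (1)·(18) + (3)·(-16) = -30
10·t² + 60·t + 499 = 0  ⇒  m = (-30)² − 10·499 = -4090
m = -4090 < 0,  v_rel·d = -30 < 0  ⇒  outside

inside=no margin=-4090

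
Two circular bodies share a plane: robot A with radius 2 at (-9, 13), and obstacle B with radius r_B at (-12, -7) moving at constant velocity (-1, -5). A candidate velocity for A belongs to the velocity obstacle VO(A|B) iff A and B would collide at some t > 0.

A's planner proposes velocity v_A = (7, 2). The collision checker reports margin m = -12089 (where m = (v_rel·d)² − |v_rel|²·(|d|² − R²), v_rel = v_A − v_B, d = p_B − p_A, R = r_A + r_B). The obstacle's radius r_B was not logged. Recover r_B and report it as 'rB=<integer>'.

m = -12089
d = (-3, -20);  v_rel = (8, 7),  |v_rel|² = 113
v_rel×d = (8)·(-20) − (7)·(-3) = -139
since m = R²·113 − (-139)²:  R² = (19321 + -12089) / 113 = 64
R = √64 = 8  ⇒  r_B = 8 − 2 = 6

rB=6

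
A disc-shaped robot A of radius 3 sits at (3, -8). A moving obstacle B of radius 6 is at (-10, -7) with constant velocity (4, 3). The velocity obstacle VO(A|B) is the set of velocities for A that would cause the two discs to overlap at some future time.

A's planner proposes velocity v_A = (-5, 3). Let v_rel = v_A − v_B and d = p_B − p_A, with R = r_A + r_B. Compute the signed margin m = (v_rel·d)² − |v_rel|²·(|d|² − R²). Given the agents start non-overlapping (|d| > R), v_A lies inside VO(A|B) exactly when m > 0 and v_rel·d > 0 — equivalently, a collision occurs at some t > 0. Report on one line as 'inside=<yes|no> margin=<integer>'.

d = (-13, 1),  |d|² = 170;  R = 3+6 = 9,  c = 170−9² = 89
v_rel = (-9, 0),  |v_rel|² = 81;  v_rel·d = (-9)·(-13) + (0)·(1) = 117
81·t² − 234·t + 89 = 0  ⇒  m = 117² − 81·89 = 6480
m = 6480 > 0,  v_rel·d = 117 > 0  ⇒  inside

inside=yes margin=6480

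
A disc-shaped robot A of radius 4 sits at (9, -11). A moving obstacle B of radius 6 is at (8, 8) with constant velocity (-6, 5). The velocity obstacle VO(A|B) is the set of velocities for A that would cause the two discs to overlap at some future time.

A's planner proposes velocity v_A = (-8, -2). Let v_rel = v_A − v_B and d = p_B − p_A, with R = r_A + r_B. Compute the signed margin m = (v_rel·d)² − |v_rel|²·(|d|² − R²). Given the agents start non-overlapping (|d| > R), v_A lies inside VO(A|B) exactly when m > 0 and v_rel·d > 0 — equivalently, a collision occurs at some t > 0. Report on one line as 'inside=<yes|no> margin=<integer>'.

d = (-1, 19),  |d|² = 362;  R = 4+6 = 10,  c = 362−10² = 262
v_rel = (-2, -7),  |v_rel|² = 53;  v_rel·d = (-2)·(-1) + (-7)·(19) = -131
53·t² + 262·t + 262 = 0  ⇒  m = (-131)² − 53·262 = 3275
m = 3275 > 0,  v_rel·d = -131 < 0  ⇒  outside

inside=no margin=3275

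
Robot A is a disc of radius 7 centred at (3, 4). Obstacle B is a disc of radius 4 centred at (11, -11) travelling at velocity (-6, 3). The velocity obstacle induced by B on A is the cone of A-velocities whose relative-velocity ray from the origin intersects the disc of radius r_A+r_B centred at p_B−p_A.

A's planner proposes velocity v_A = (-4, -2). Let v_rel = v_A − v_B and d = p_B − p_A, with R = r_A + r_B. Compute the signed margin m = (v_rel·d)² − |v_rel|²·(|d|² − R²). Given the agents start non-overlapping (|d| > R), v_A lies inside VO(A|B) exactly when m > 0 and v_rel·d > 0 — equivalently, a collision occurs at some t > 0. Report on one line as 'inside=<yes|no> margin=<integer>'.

d = (8, -15),  |d|² = 289;  R = 7+4 = 11,  c = 289−11² = 168
v_rel = (2, -5),  |v_rel|² = 29;  v_rel·d = (2)·(8) + (-5)·(-15) = 91
29·t² − 182·t + 168 = 0  ⇒  m = 91² − 29·168 = 3409
m = 3409 > 0,  v_rel·d = 91 > 0  ⇒  inside

inside=yes margin=3409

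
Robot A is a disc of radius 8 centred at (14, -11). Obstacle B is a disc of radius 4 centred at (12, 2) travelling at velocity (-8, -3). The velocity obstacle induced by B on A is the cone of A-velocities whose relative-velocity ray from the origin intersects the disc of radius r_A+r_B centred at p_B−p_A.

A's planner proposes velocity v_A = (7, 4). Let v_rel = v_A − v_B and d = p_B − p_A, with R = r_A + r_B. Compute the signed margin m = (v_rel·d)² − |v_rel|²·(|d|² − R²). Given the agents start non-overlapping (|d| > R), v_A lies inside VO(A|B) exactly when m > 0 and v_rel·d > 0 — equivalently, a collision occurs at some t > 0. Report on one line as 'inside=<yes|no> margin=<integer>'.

d = (-2, 13),  |d|² = 173;  R = 8+4 = 12,  c = 173−12² = 29
v_rel = (15, 7),  |v_rel|² = 274;  v_rel·d = (15)·(-2) + (7)·(13) = 61
274·t² − 122·t + 29 = 0  ⇒  m = 61² − 274·29 = -4225
m = -4225 < 0,  v_rel·d = 61 > 0  ⇒  outside

inside=no margin=-4225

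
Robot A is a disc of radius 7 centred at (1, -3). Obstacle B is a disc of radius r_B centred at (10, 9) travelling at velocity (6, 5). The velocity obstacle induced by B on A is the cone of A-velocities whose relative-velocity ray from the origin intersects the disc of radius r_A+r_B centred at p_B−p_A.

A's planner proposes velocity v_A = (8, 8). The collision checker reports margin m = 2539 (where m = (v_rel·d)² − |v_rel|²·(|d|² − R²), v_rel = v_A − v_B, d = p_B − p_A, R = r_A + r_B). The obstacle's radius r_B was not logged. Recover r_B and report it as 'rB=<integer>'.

m = 2539
d = (9, 12);  v_rel = (2, 3),  |v_rel|² = 13
v_rel×d = (2)·(12) − (3)·(9) = -3
since m = R²·13 − (-3)²:  R² = (9 + 2539) / 13 = 196
R = √196 = 14  ⇒  r_B = 14 − 7 = 7

rB=7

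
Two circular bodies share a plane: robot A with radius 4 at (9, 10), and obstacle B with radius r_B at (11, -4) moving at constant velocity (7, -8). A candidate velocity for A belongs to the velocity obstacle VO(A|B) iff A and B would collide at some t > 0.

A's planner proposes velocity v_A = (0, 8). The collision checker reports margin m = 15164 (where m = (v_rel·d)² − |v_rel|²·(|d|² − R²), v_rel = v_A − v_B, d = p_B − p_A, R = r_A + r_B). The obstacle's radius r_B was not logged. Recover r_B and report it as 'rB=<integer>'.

m = 15164
d = (2, -14);  v_rel = (-7, 16),  |v_rel|² = 305
v_rel×d = (-7)·(-14) − (16)·(2) = 66
since m = R²·305 − 66²:  R² = (4356 + 15164) / 305 = 64
R = √64 = 8  ⇒  r_B = 8 − 4 = 4

rB=4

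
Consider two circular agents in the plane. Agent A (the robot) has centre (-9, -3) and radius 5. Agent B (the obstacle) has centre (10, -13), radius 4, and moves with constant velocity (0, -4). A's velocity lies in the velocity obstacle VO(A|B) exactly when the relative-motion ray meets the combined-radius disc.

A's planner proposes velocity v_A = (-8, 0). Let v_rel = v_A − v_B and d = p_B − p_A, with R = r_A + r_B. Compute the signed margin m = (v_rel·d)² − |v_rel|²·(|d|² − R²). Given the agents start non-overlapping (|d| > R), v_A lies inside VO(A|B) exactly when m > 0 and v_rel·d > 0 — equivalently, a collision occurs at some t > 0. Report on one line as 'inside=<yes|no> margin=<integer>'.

d = (19, -10),  |d|² = 461;  R = 5+4 = 9,  c = 461−9² = 380
v_rel = (-8, 4),  |v_rel|² = 80;  v_rel·d = (-8)·(19) + (4)·(-10) = -192
80·t² + 384·t + 380 = 0  ⇒  m = (-192)² − 80·380 = 6464
m = 6464 > 0,  v_rel·d = -192 < 0  ⇒  outside

inside=no margin=6464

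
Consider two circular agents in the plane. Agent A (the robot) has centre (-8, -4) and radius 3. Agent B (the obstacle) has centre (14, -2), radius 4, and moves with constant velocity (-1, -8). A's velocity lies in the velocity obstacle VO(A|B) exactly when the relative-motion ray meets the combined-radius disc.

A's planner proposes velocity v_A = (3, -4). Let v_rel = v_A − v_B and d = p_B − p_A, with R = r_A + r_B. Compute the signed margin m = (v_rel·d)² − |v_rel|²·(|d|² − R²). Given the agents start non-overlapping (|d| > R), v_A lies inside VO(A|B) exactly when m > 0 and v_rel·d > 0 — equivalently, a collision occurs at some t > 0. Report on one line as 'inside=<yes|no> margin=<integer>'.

d = (22, 2),  |d|² = 488;  R = 3+4 = 7,  c = 488−7² = 439
v_rel = (4, 4),  |v_rel|² = 32;  v_rel·d = (4)·(22) + (4)·(2) = 96
32·t² − 192·t + 439 = 0  ⇒  m = 96² − 32·439 = -4832
m = -4832 < 0,  v_rel·d = 96 > 0  ⇒  outside

inside=no margin=-4832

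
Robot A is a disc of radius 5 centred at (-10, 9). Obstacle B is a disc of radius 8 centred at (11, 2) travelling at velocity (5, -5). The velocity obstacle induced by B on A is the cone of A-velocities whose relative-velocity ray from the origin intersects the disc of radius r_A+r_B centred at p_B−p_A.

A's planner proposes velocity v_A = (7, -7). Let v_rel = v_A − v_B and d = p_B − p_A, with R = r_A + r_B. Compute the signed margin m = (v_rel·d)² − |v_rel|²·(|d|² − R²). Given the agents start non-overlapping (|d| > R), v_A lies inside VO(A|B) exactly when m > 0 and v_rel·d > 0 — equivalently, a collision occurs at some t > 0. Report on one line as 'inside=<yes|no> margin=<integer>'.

d = (21, -7),  |d|² = 490;  R = 5+8 = 13,  c = 490−13² = 321
v_rel = (2, -2),  |v_rel|² = 8;  v_rel·d = (2)·(21) + (-2)·(-7) = 56
8·t² − 112·t + 321 = 0  ⇒  m = 56² − 8·321 = 568
m = 568 > 0,  v_rel·d = 56 > 0  ⇒  inside

inside=yes margin=568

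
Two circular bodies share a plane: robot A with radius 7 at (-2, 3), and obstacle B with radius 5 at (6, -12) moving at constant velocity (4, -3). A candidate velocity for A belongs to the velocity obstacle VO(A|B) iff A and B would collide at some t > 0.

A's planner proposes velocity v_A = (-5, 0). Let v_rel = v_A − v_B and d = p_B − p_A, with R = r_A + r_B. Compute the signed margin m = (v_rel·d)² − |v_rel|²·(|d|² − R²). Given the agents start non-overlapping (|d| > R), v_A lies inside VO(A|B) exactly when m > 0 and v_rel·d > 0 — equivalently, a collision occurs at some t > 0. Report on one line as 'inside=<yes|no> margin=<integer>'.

d = (8, -15),  |d|² = 289;  R = 7+5 = 12,  c = 289−12² = 145
v_rel = (-9, 3),  |v_rel|² = 90;  v_rel·d = (-9)·(8) + (3)·(-15) = -117
90·t² + 234·t + 145 = 0  ⇒  m = (-117)² − 90·145 = 639
m = 639 > 0,  v_rel·d = -117 < 0  ⇒  outside

inside=no margin=639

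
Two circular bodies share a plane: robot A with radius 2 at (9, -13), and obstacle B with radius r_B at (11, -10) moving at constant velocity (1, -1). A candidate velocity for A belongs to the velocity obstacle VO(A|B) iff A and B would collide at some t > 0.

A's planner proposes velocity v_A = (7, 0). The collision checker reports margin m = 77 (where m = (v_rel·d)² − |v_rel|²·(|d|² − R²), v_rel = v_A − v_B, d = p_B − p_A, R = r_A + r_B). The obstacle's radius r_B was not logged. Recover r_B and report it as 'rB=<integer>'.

m = 77
d = (2, 3);  v_rel = (6, 1),  |v_rel|² = 37
v_rel×d = (6)·(3) − (1)·(2) = 16
since m = R²·37 − 16²:  R² = (256 + 77) / 37 = 9
R = √9 = 3  ⇒  r_B = 3 − 2 = 1

rB=1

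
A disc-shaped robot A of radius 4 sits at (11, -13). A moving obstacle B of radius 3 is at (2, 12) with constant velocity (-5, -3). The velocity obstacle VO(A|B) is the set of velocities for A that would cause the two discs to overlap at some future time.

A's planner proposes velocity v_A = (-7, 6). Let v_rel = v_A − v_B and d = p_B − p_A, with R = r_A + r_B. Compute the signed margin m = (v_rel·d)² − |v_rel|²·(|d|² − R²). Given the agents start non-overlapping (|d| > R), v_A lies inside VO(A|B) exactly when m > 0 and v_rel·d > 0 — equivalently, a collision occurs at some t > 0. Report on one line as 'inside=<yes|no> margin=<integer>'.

d = (-9, 25),  |d|² = 706;  R = 4+3 = 7,  c = 706−7² = 657
v_rel = (-2, 9),  |v_rel|² = 85;  v_rel·d = (-2)·(-9) + (9)·(25) = 243
85·t² − 486·t + 657 = 0  ⇒  m = 243² − 85·657 = 3204
m = 3204 > 0,  v_rel·d = 243 > 0  ⇒  inside

inside=yes margin=3204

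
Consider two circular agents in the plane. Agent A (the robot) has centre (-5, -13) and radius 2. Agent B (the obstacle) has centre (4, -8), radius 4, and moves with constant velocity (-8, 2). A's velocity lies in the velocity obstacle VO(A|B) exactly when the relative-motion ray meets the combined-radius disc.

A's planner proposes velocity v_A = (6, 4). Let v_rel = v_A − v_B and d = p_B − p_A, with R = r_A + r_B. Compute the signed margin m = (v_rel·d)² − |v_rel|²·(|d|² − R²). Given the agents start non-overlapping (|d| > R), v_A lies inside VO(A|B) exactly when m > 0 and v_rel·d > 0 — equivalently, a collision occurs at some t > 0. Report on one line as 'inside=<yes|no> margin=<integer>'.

d = (9, 5),  |d|² = 106;  R = 2+4 = 6,  c = 106−6² = 70
v_rel = (14, 2),  |v_rel|² = 200;  v_rel·d = (14)·(9) + (2)·(5) = 136
200·t² − 272·t + 70 = 0  ⇒  m = 136² − 200·70 = 4496
m = 4496 > 0,  v_rel·d = 136 > 0  ⇒  inside

inside=yes margin=4496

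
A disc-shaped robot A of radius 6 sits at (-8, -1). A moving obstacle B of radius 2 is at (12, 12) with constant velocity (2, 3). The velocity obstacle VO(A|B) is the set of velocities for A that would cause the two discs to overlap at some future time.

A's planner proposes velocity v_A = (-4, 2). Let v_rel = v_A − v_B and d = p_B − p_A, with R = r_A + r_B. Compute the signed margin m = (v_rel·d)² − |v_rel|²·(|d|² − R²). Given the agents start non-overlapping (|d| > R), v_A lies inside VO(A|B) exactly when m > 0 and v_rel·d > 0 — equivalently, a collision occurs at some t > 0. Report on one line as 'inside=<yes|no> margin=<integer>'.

d = (20, 13),  |d|² = 569;  R = 6+2 = 8,  c = 569−8² = 505
v_rel = (-6, -1),  |v_rel|² = 37;  v_rel·d = (-6)·(20) + (-1)·(13) = -133
37·t² + 266·t + 505 = 0  ⇒  m = (-133)² − 37·505 = -996
m = -996 < 0,  v_rel·d = -133 < 0  ⇒  outside

inside=no margin=-996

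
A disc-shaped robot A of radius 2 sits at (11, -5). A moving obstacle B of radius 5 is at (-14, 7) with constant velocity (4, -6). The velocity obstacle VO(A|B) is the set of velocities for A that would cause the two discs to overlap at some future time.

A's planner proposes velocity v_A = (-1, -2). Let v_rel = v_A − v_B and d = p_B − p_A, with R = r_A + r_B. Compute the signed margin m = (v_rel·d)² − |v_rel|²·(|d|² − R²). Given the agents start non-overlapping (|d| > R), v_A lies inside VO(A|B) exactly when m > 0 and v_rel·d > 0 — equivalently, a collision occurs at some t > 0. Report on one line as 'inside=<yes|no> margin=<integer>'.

d = (-25, 12),  |d|² = 769;  R = 2+5 = 7,  c = 769−7² = 720
v_rel = (-5, 4),  |v_rel|² = 41;  v_rel·d = (-5)·(-25) + (4)·(12) = 173
41·t² − 346·t + 720 = 0  ⇒  m = 173² − 41·720 = 409
m = 409 > 0,  v_rel·d = 173 > 0  ⇒  inside

inside=yes margin=409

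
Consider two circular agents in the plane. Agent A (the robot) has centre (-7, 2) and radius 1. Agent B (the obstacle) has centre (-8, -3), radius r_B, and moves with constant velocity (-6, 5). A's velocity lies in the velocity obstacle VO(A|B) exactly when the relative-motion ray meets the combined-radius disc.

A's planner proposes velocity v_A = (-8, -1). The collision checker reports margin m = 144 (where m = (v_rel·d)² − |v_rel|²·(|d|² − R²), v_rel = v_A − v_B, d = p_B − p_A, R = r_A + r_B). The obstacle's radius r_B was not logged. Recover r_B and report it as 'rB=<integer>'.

m = 144
d = (-1, -5);  v_rel = (-2, -6),  |v_rel|² = 40
v_rel×d = (-2)·(-5) − (-6)·(-1) = 4
since m = R²·40 − 4²:  R² = (16 + 144) / 40 = 4
R = √4 = 2  ⇒  r_B = 2 − 1 = 1

rB=1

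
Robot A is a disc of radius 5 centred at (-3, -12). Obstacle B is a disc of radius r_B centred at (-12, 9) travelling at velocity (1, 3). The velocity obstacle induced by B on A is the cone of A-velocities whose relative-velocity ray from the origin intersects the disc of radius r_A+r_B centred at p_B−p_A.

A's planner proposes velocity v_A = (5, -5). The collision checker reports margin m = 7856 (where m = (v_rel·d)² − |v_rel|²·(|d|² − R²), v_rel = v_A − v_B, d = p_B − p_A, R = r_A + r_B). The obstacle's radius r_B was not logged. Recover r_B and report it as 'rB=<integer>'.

m = 7856
d = (-9, 21);  v_rel = (4, -8),  |v_rel|² = 80
v_rel×d = (4)·(21) − (-8)·(-9) = 12
since m = R²·80 − 12²:  R² = (144 + 7856) / 80 = 100
R = √100 = 10  ⇒  r_B = 10 − 5 = 5

rB=5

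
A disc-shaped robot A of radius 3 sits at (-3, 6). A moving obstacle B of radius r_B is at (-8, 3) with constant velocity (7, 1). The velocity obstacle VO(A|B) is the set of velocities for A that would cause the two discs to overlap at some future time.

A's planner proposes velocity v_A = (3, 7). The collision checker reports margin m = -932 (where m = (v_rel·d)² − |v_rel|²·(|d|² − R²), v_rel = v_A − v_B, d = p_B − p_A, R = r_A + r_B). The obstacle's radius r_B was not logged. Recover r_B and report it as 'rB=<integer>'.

m = -932
d = (-5, -3);  v_rel = (-4, 6),  |v_rel|² = 52
v_rel×d = (-4)·(-3) − (6)·(-5) = 42
since m = R²·52 − 42²:  R² = (1764 + -932) / 52 = 16
R = √16 = 4  ⇒  r_B = 4 − 3 = 1

rB=1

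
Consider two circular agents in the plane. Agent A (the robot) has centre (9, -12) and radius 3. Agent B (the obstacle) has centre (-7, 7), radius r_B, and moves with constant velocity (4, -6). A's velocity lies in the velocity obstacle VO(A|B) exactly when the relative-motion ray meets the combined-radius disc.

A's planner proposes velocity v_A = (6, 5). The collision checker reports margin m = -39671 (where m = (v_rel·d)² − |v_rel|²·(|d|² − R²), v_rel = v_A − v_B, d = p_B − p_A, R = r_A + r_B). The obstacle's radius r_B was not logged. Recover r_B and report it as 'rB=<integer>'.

m = -39671
d = (-16, 19);  v_rel = (2, 11),  |v_rel|² = 125
v_rel×d = (2)·(19) − (11)·(-16) = 214
since m = R²·125 − 214²:  R² = (45796 + -39671) / 125 = 49
R = √49 = 7  ⇒  r_B = 7 − 3 = 4

rB=4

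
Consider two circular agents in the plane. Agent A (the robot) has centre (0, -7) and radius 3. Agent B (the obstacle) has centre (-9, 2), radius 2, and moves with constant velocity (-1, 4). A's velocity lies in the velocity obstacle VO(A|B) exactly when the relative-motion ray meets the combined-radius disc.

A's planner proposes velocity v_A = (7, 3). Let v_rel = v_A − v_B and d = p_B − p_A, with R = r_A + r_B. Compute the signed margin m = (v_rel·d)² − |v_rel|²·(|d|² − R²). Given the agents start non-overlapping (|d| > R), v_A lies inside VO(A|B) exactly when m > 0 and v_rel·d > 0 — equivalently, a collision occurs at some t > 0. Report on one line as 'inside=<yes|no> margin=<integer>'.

d = (-9, 9),  |d|² = 162;  R = 3+2 = 5,  c = 162−5² = 137
v_rel = (8, -1),  |v_rel|² = 65;  v_rel·d = (8)·(-9) + (-1)·(9) = -81
65·t² + 162·t + 137 = 0  ⇒  m = (-81)² − 65·137 = -2344
m = -2344 < 0,  v_rel·d = -81 < 0  ⇒  outside

inside=no margin=-2344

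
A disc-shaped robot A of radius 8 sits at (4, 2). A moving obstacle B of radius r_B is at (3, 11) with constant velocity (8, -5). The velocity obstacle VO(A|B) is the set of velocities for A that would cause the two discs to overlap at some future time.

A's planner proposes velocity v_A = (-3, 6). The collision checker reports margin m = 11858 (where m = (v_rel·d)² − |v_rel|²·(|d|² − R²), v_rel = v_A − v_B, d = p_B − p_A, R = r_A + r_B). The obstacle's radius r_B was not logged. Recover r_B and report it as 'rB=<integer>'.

m = 11858
d = (-1, 9);  v_rel = (-11, 11),  |v_rel|² = 242
v_rel×d = (-11)·(9) − (11)·(-1) = -88
since m = R²·242 − (-88)²:  R² = (7744 + 11858) / 242 = 81
R = √81 = 9  ⇒  r_B = 9 − 8 = 1

rB=1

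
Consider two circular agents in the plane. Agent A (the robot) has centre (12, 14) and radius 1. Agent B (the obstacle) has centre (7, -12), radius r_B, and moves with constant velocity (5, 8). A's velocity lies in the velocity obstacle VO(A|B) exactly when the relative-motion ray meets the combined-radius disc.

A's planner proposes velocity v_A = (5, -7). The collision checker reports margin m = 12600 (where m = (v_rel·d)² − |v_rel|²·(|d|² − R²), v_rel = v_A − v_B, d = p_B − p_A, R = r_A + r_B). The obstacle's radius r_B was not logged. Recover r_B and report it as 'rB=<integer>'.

m = 12600
d = (-5, -26);  v_rel = (0, -15),  |v_rel|² = 225
v_rel×d = (0)·(-26) − (-15)·(-5) = -75
since m = R²·225 − (-75)²:  R² = (5625 + 12600) / 225 = 81
R = √81 = 9  ⇒  r_B = 9 − 1 = 8

rB=8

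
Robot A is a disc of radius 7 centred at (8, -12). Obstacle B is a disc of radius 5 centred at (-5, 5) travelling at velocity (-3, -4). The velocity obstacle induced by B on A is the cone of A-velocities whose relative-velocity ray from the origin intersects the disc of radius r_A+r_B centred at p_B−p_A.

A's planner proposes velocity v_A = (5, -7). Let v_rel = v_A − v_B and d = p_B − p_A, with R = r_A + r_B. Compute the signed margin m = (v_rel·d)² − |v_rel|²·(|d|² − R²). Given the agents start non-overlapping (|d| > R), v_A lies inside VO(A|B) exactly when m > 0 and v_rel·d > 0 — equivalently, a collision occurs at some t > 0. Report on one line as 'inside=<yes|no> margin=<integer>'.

d = (-13, 17),  |d|² = 458;  R = 7+5 = 12,  c = 458−12² = 314
v_rel = (8, -3),  |v_rel|² = 73;  v_rel·d = (8)·(-13) + (-3)·(17) = -155
73·t² + 310·t + 314 = 0  ⇒  m = (-155)² − 73·314 = 1103
m = 1103 > 0,  v_rel·d = -155 < 0  ⇒  outside

inside=no margin=1103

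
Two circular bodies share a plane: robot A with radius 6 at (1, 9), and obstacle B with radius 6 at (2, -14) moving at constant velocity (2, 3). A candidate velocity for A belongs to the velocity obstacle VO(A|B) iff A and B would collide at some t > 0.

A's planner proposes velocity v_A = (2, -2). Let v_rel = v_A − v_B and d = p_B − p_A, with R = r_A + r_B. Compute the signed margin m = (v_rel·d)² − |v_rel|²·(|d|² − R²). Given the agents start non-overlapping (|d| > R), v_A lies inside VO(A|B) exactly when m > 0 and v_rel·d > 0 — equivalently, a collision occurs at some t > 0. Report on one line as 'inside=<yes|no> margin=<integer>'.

d = (1, -23),  |d|² = 530;  R = 6+6 = 12,  c = 530−12² = 386
v_rel = (0, -5),  |v_rel|² = 25;  v_rel·d = (0)·(1) + (-5)·(-23) = 115
25·t² − 230·t + 386 = 0  ⇒  m = 115² − 25·386 = 3575
m = 3575 > 0,  v_rel·d = 115 > 0  ⇒  inside

inside=yes margin=3575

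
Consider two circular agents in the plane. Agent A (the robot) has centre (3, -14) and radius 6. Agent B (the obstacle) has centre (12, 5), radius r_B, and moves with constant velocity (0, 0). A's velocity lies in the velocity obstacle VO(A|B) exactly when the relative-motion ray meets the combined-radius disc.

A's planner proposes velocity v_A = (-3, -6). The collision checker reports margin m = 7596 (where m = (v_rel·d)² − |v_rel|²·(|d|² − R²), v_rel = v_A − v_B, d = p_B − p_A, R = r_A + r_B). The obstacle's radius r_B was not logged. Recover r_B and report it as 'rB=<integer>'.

m = 7596
d = (9, 19);  v_rel = (-3, -6),  |v_rel|² = 45
v_rel×d = (-3)·(19) − (-6)·(9) = -3
since m = R²·45 − (-3)²:  R² = (9 + 7596) / 45 = 169
R = √169 = 13  ⇒  r_B = 13 − 6 = 7

rB=7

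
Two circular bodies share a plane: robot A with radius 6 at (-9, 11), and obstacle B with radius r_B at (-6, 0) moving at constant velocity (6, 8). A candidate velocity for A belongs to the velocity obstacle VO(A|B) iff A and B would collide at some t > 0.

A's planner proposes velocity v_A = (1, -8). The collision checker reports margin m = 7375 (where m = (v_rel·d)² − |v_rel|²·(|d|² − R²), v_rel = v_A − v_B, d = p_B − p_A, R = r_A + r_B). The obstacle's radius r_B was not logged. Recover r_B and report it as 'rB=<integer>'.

m = 7375
d = (3, -11);  v_rel = (-5, -16),  |v_rel|² = 281
v_rel×d = (-5)·(-11) − (-16)·(3) = 103
since m = R²·281 − 103²:  R² = (10609 + 7375) / 281 = 64
R = √64 = 8  ⇒  r_B = 8 − 6 = 2

rB=2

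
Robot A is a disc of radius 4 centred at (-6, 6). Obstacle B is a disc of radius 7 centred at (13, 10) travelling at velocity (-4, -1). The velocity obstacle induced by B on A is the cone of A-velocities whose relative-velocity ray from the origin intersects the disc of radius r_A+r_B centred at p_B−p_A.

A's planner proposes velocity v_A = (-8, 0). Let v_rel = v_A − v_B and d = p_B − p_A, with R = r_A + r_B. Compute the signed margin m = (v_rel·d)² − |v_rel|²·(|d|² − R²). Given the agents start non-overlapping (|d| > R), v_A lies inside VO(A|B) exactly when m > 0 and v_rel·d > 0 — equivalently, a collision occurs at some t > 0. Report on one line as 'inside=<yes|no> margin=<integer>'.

d = (19, 4),  |d|² = 377;  R = 4+7 = 11,  c = 377−11² = 256
v_rel = (-4, 1),  |v_rel|² = 17;  v_rel·d = (-4)·(19) + (1)·(4) = -72
17·t² + 144·t + 256 = 0  ⇒  m = (-72)² − 17·256 = 832
m = 832 > 0,  v_rel·d = -72 < 0  ⇒  outside

inside=no margin=832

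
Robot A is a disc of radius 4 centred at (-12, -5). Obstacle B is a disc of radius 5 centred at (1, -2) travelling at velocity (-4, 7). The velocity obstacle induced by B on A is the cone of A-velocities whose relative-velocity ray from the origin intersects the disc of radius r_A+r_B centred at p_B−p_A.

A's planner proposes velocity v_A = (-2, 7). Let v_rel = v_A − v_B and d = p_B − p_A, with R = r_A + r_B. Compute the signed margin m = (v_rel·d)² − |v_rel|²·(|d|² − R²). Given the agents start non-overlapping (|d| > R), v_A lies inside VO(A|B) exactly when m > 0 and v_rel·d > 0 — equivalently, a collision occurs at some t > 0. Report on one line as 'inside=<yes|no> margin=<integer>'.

d = (13, 3),  |d|² = 178;  R = 4+5 = 9,  c = 178−9² = 97
v_rel = (2, 0),  |v_rel|² = 4;  v_rel·d = (2)·(13) + (0)·(3) = 26
4·t² − 52·t + 97 = 0  ⇒  m = 26² − 4·97 = 288
m = 288 > 0,  v_rel·d = 26 > 0  ⇒  inside

inside=yes margin=288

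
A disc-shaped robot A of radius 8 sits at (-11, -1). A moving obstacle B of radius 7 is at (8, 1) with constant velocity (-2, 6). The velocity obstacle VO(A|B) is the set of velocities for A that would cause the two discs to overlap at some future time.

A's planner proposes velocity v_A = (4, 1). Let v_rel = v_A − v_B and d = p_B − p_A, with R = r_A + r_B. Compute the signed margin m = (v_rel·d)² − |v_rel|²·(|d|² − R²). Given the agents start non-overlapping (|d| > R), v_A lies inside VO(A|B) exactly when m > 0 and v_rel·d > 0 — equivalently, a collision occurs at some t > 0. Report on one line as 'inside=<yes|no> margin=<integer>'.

d = (19, 2),  |d|² = 365;  R = 8+7 = 15,  c = 365−15² = 140
v_rel = (6, -5),  |v_rel|² = 61;  v_rel·d = (6)·(19) + (-5)·(2) = 104
61·t² − 208·t + 140 = 0  ⇒  m = 104² − 61·140 = 2276
m = 2276 > 0,  v_rel·d = 104 > 0  ⇒  inside

inside=yes margin=2276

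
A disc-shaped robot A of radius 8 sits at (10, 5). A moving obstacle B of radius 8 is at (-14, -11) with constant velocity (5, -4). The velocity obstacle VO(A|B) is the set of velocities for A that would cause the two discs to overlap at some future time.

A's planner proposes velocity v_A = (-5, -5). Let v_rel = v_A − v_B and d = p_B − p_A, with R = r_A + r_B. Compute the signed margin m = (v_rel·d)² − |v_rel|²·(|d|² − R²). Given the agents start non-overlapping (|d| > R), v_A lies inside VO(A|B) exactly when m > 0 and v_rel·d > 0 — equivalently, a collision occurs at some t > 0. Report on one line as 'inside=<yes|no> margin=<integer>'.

d = (-24, -16),  |d|² = 832;  R = 8+8 = 16,  c = 832−16² = 576
v_rel = (-10, -1),  |v_rel|² = 101;  v_rel·d = (-10)·(-24) + (-1)·(-16) = 256
101·t² − 512·t + 576 = 0  ⇒  m = 256² − 101·576 = 7360
m = 7360 > 0,  v_rel·d = 256 > 0  ⇒  inside

inside=yes margin=7360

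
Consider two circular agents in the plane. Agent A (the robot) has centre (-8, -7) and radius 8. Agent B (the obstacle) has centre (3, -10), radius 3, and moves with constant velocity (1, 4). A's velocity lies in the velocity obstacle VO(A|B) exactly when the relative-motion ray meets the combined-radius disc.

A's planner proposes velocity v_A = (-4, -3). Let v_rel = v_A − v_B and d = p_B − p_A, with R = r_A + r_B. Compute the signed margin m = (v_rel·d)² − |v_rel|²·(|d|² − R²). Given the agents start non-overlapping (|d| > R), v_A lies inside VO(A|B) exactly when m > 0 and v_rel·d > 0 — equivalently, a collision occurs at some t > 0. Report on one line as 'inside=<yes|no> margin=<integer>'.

d = (11, -3),  |d|² = 130;  R = 8+3 = 11,  c = 130−11² = 9
v_rel = (-5, -7),  |v_rel|² = 74;  v_rel·d = (-5)·(11) + (-7)·(-3) = -34
74·t² + 68·t + 9 = 0  ⇒  m = (-34)² − 74·9 = 490
m = 490 > 0,  v_rel·d = -34 < 0  ⇒  outside

inside=no margin=490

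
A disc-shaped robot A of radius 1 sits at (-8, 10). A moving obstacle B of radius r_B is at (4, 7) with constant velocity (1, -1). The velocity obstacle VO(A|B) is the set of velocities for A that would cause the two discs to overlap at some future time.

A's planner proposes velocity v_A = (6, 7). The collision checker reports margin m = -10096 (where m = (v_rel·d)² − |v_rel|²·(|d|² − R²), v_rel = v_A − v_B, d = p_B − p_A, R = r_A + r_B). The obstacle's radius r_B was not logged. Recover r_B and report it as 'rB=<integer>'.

m = -10096
d = (12, -3);  v_rel = (5, 8),  |v_rel|² = 89
v_rel×d = (5)·(-3) − (8)·(12) = -111
since m = R²·89 − (-111)²:  R² = (12321 + -10096) / 89 = 25
R = √25 = 5  ⇒  r_B = 5 − 1 = 4

rB=4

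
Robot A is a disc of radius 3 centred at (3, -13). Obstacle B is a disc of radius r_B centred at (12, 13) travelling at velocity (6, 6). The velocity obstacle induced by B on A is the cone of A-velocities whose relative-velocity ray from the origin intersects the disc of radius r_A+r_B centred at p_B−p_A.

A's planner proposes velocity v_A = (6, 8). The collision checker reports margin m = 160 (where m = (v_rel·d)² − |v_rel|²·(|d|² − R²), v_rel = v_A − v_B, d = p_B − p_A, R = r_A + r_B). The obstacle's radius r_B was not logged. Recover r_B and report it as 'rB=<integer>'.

m = 160
d = (9, 26);  v_rel = (0, 2),  |v_rel|² = 4
v_rel×d = (0)·(26) − (2)·(9) = -18
since m = R²·4 − (-18)²:  R² = (324 + 160) / 4 = 121
R = √121 = 11  ⇒  r_B = 11 − 3 = 8

rB=8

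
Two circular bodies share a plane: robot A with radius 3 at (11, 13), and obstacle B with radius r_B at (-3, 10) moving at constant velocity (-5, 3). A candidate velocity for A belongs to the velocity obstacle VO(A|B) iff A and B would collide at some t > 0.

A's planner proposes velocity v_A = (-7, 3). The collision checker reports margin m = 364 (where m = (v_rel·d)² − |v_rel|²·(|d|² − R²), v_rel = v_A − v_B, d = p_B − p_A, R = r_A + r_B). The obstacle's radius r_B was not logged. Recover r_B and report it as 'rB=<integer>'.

m = 364
d = (-14, -3);  v_rel = (-2, 0),  |v_rel|² = 4
v_rel×d = (-2)·(-3) − (0)·(-14) = 6
since m = R²·4 − 6²:  R² = (36 + 364) / 4 = 100
R = √100 = 10  ⇒  r_B = 10 − 3 = 7

rB=7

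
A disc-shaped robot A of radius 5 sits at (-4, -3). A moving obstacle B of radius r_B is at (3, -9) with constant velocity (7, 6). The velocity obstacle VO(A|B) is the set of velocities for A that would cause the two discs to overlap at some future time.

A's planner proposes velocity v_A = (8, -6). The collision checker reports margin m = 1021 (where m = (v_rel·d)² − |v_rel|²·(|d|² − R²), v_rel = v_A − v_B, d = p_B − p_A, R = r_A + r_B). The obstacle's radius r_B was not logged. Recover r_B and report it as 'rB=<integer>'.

m = 1021
d = (7, -6);  v_rel = (1, -12),  |v_rel|² = 145
v_rel×d = (1)·(-6) − (-12)·(7) = 78
since m = R²·145 − 78²:  R² = (6084 + 1021) / 145 = 49
R = √49 = 7  ⇒  r_B = 7 − 5 = 2

rB=2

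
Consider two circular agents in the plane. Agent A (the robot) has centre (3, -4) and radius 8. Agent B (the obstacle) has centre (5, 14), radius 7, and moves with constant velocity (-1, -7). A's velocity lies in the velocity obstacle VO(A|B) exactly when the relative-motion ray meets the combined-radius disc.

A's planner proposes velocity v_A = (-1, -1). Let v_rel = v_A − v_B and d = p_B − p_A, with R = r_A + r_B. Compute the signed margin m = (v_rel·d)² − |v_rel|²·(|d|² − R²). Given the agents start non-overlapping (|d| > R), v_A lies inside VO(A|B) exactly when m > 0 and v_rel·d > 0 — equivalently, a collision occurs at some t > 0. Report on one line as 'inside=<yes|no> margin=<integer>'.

d = (2, 18),  |d|² = 328;  R = 8+7 = 15,  c = 328−15² = 103
v_rel = (0, 6),  |v_rel|² = 36;  v_rel·d = (0)·(2) + (6)·(18) = 108
36·t² − 216·t + 103 = 0  ⇒  m = 108² − 36·103 = 7956
m = 7956 > 0,  v_rel·d = 108 > 0  ⇒  inside

inside=yes margin=7956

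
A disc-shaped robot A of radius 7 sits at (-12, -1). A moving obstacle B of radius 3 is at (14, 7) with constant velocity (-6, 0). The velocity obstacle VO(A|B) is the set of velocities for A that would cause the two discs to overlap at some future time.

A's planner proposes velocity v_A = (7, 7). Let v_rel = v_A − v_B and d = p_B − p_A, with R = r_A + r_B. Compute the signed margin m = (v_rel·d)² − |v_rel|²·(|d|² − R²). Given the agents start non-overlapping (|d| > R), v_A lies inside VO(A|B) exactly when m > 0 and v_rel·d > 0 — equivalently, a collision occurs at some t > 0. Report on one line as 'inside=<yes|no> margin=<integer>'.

d = (26, 8),  |d|² = 740;  R = 7+3 = 10,  c = 740−10² = 640
v_rel = (13, 7),  |v_rel|² = 218;  v_rel·d = (13)·(26) + (7)·(8) = 394
218·t² − 788·t + 640 = 0  ⇒  m = 394² − 218·640 = 15716
m = 15716 > 0,  v_rel·d = 394 > 0  ⇒  inside

inside=yes margin=15716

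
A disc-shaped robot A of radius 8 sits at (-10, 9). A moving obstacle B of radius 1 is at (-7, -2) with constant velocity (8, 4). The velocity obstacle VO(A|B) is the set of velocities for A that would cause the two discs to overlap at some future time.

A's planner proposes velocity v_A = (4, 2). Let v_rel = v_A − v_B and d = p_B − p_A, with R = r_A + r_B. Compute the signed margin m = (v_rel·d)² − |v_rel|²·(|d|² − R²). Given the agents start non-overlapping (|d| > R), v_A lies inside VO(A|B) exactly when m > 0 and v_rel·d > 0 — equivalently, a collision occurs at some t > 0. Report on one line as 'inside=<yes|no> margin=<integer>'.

d = (3, -11),  |d|² = 130;  R = 8+1 = 9,  c = 130−9² = 49
v_rel = (-4, -2),  |v_rel|² = 20;  v_rel·d = (-4)·(3) + (-2)·(-11) = 10
20·t² − 20·t + 49 = 0  ⇒  m = 10² − 20·49 = -880
m = -880 < 0,  v_rel·d = 10 > 0  ⇒  outside

inside=no margin=-880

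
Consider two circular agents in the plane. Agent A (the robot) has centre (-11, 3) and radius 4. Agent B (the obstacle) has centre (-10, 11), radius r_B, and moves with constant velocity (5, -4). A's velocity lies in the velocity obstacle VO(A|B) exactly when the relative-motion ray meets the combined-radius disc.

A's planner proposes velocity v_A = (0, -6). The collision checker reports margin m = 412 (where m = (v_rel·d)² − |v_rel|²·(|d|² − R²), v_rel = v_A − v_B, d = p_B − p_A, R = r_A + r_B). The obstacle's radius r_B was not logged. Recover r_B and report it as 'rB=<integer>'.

m = 412
d = (1, 8);  v_rel = (-5, -2),  |v_rel|² = 29
v_rel×d = (-5)·(8) − (-2)·(1) = -38
since m = R²·29 − (-38)²:  R² = (1444 + 412) / 29 = 64
R = √64 = 8  ⇒  r_B = 8 − 4 = 4

rB=4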